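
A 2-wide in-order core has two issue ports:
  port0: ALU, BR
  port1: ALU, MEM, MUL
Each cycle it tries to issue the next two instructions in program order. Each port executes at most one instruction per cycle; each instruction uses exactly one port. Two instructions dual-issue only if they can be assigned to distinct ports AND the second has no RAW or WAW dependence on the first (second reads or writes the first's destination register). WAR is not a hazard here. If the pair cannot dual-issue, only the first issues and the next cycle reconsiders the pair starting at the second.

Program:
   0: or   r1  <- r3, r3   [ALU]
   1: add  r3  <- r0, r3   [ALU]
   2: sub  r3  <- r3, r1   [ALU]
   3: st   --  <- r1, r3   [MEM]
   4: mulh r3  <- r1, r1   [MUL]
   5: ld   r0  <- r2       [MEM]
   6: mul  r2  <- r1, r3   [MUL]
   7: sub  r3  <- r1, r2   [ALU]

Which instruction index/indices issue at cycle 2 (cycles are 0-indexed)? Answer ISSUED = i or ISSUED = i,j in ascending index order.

ISSUED = 3

  cy0 -> i0/i1 (or/add) pair
  cy1 -> i2 (sub) RAW r3
  cy2 -> i3 (st) no-port MEM/MUL
  cy3 -> i4 (mulh) no-port MUL/MEM
  cy4 -> i5 (ld) no-port MEM/MUL
  cy5 -> i6 (mul) RAW r2
  cy6 -> i7 (sub) tail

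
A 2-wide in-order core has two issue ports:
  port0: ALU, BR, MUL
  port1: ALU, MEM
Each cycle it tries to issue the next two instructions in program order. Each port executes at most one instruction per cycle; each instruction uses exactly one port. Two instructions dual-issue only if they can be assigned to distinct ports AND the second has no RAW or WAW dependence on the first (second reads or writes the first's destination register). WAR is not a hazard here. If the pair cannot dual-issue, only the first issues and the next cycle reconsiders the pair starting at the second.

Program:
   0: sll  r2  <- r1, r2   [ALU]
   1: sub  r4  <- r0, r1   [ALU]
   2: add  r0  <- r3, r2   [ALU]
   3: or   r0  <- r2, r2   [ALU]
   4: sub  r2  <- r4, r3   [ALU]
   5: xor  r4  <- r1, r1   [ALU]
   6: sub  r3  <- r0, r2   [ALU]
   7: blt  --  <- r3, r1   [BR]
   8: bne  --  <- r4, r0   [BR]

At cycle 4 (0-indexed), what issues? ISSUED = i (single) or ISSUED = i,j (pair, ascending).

  cy0 -> i0,i1 (sll sub) pair
  cy1 -> i2 (add) WAW r0
  cy2 -> i3,i4 (or sub) pair
  cy3 -> i5,i6 (xor sub) pair
  cy4 -> i7 (blt) no-port BR/BR
  cy5 -> i8 (bne) tail

ISSUED = 7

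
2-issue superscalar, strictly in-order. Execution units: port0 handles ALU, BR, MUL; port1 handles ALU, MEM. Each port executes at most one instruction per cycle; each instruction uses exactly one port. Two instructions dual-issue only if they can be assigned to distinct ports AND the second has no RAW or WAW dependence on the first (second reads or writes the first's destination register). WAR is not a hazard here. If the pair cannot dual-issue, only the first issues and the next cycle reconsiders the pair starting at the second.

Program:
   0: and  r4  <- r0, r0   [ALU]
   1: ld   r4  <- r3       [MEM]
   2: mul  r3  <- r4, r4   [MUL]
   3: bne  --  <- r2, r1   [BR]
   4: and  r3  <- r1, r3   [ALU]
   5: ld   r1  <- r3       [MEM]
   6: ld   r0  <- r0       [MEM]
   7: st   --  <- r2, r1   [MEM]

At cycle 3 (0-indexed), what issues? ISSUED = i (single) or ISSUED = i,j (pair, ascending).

#0 head=0: and i0 WAW r4
#1 head=1: ld i1 RAW r4
#2 head=2: mul i2 no-port MUL/BR
#3 head=3: bne+and i3,i4 2-wide
#4 head=5: ld i5 no-port MEM/MEM
#5 head=6: ld i6 no-port MEM/MEM
#6 head=7: st i7 tail

ISSUED = 3,4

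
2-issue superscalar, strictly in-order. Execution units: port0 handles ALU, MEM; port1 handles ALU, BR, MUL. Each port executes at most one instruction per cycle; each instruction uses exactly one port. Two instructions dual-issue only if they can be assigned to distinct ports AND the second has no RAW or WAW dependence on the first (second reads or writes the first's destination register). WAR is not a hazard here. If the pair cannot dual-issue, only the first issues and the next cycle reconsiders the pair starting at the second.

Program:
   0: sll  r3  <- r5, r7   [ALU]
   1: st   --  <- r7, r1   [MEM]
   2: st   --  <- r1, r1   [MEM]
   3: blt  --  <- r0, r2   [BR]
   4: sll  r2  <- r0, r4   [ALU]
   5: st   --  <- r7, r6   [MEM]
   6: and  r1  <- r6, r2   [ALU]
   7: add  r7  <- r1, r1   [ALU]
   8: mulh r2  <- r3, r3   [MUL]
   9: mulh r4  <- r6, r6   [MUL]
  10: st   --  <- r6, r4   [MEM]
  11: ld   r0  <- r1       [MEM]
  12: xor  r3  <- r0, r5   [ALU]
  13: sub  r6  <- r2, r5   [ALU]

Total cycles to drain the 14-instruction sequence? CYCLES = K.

#0 head=0: sll.ALU+st.MEM i0+i1 pair
#1 head=2: st.MEM+blt.BR i2+i3 pair
#2 head=4: sll.ALU+st.MEM i4+i5 pair
#3 head=6: and.ALU i6 RAW r1
#4 head=7: add.ALU+mulh.MUL i7+i8 pair
#5 head=9: mulh.MUL i9 RAW r4
#6 head=10: st.MEM i10 no-port MEM/MEM
#7 head=11: ld.MEM i11 RAW r0
#8 head=12: xor.ALU+sub.ALU i12+i13 pair

CYCLES = 9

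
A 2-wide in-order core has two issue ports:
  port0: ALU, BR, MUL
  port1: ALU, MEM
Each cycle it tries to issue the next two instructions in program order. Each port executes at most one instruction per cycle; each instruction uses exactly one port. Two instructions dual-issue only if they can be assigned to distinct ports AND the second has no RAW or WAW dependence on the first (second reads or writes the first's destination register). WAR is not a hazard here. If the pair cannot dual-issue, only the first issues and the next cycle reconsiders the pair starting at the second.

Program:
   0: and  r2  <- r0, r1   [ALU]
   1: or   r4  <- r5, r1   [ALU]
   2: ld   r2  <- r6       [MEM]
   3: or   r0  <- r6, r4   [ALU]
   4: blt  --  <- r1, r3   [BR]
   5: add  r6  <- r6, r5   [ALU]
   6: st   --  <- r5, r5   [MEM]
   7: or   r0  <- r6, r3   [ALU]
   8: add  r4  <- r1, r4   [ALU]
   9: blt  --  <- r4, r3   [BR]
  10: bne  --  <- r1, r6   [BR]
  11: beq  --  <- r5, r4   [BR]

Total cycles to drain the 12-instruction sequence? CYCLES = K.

c0: i0&i1 and+or  pair
c1: i2&i3 ld+or  pair
c2: i4&i5 blt+add  pair
c3: i6&i7 st+or  pair
c4: i8 add  RAW r4
c5: i9 blt  no-port BR/BR
c6: i10 bne  no-port BR/BR
c7: i11 beq  tail

CYCLES = 8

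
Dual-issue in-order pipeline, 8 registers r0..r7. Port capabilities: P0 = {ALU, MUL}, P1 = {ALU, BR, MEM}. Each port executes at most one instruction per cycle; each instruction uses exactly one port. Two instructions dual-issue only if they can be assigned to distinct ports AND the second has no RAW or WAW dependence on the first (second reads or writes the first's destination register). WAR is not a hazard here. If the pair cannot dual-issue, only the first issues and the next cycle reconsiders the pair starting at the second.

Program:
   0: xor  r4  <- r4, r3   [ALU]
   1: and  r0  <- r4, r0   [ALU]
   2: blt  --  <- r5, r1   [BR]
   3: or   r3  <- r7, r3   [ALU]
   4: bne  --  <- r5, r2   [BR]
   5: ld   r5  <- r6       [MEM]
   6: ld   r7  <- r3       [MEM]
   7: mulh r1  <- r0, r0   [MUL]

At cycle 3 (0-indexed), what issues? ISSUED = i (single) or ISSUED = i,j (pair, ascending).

ISSUED = 5

t=0 i0:xor ; RAW r4
t=1 i1+i2:and/blt ; dual
t=2 i3+i4:or/bne ; dual
t=3 i5:ld ; no-port MEM/MEM
t=4 i6+i7:ld/mulh ; dual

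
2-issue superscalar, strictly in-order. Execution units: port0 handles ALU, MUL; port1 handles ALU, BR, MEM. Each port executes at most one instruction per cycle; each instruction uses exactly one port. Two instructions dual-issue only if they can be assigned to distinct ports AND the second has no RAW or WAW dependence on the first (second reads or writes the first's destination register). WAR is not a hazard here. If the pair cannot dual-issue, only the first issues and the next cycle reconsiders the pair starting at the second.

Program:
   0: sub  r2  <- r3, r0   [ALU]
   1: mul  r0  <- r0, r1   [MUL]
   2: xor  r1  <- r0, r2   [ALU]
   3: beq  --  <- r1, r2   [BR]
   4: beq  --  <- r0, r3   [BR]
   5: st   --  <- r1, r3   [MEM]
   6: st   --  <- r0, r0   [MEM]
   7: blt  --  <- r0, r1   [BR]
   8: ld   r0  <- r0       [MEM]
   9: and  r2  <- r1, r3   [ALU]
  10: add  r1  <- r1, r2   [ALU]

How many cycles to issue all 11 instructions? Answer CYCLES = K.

t=0 i0&i1:sub+mul ; dual
t=1 i2:xor ; RAW r1
t=2 i3:beq ; no-port BR/BR
t=3 i4:beq ; no-port BR/MEM
t=4 i5:st ; no-port MEM/MEM
t=5 i6:st ; no-port MEM/BR
t=6 i7:blt ; no-port BR/MEM
t=7 i8&i9:ld+and ; dual
t=8 i10:add ; tail

CYCLES = 9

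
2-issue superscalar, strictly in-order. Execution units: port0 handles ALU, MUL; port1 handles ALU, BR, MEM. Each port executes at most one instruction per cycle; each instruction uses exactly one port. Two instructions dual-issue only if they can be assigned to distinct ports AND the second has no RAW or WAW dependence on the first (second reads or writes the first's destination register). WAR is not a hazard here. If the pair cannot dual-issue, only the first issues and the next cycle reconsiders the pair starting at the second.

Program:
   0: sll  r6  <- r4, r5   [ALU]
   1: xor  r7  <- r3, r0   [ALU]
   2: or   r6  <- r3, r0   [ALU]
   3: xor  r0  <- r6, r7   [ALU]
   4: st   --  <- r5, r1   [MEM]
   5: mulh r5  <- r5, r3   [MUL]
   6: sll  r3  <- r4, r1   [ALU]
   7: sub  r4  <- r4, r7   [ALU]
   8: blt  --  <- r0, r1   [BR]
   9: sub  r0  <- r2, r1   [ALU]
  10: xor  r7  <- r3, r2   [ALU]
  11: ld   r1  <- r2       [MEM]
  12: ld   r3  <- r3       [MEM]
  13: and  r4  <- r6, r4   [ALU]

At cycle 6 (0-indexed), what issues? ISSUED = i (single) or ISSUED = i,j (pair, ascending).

0. sll.ALU xor.ALU @i0,i1  | pair
1. or.ALU @i2  | RAW r6
2. xor.ALU st.MEM @i3,i4  | pair
3. mulh.MUL sll.ALU @i5,i6  | pair
4. sub.ALU blt.BR @i7,i8  | pair
5. sub.ALU xor.ALU @i9,i10  | pair
6. ld.MEM @i11  | no-port MEM/MEM
7. ld.MEM and.ALU @i12,i13  | pair

ISSUED = 11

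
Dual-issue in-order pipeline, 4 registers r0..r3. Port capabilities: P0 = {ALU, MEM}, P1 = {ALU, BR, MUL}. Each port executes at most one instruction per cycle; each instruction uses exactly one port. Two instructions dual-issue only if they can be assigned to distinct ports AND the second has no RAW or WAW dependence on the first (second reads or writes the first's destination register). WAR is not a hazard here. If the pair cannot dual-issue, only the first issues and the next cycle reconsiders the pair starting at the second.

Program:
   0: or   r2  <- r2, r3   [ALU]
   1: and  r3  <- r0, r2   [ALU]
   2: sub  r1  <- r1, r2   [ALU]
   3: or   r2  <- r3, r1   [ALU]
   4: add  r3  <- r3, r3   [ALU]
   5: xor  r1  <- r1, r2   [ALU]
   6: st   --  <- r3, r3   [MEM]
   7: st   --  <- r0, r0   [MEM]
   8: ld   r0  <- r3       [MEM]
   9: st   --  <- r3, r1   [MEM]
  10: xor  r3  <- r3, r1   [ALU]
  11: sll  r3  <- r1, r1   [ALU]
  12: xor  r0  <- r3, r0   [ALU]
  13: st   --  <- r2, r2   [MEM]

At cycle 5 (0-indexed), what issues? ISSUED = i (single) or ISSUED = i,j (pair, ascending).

ISSUED = 8

0. or @i0  | RAW r2
1. and sub @i1,i2  | 2-wide
2. or add @i3,i4  | 2-wide
3. xor st @i5,i6  | 2-wide
4. st @i7  | no-port MEM/MEM
5. ld @i8  | no-port MEM/MEM
6. st xor @i9,i10  | 2-wide
7. sll @i11  | RAW r3
8. xor st @i12,i13  | 2-wide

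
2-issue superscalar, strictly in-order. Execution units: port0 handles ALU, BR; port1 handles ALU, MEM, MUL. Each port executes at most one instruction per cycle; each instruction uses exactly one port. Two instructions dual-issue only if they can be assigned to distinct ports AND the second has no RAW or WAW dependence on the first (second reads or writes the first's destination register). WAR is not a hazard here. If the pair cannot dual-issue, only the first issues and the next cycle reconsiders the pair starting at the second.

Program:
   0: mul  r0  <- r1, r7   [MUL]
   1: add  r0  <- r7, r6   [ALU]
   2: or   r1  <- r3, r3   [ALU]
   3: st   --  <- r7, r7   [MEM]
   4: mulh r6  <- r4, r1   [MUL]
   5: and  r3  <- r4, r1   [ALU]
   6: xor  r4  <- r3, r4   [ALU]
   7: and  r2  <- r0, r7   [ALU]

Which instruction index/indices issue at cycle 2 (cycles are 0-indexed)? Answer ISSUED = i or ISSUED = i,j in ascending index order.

ISSUED = 3

  cy0 -> i0 (mul.MUL) WAW r0
  cy1 -> i1/i2 (add.ALU/or.ALU) 2-wide
  cy2 -> i3 (st.MEM) no-port MEM/MUL
  cy3 -> i4/i5 (mulh.MUL/and.ALU) 2-wide
  cy4 -> i6/i7 (xor.ALU/and.ALU) 2-wide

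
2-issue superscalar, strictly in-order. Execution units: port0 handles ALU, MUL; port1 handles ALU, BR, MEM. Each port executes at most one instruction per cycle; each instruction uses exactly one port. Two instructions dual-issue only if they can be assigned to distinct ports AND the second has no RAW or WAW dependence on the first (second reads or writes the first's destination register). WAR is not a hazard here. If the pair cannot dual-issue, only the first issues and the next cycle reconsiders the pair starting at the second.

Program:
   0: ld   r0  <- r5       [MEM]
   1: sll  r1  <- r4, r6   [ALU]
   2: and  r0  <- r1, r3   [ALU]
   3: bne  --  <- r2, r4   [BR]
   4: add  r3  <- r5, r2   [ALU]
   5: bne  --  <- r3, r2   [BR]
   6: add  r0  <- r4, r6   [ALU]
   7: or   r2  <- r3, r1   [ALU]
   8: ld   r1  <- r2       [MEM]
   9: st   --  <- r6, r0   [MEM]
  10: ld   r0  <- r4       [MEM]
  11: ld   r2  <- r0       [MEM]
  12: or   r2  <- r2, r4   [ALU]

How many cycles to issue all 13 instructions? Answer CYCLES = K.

0. ld/sll @i0+i1  | dual
1. and/bne @i2+i3  | dual
2. add @i4  | RAW r3
3. bne/add @i5+i6  | dual
4. or @i7  | RAW r2
5. ld @i8  | no-port MEM/MEM
6. st @i9  | no-port MEM/MEM
7. ld @i10  | no-port MEM/MEM
8. ld @i11  | RAW+WAW r2
9. or @i12  | tail

CYCLES = 10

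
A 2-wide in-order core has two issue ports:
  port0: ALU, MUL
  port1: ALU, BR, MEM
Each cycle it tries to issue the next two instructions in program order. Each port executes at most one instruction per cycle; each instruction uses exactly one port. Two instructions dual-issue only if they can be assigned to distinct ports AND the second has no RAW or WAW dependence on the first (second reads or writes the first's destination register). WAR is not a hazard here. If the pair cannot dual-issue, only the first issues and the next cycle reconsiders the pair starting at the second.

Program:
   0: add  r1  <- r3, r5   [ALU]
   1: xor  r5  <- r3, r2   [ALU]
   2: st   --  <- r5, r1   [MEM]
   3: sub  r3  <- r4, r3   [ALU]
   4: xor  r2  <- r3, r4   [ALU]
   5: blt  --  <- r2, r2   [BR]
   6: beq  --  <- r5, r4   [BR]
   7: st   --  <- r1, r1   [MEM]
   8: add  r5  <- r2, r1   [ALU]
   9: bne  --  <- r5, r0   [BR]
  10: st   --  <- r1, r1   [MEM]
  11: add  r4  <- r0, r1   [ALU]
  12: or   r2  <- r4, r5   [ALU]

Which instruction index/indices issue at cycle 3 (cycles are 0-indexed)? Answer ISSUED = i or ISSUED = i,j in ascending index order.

#0 head=0: add.ALU/xor.ALU i0,i1 2-wide
#1 head=2: st.MEM/sub.ALU i2,i3 2-wide
#2 head=4: xor.ALU i4 RAW r2
#3 head=5: blt.BR i5 no-port BR/BR
#4 head=6: beq.BR i6 no-port BR/MEM
#5 head=7: st.MEM/add.ALU i7,i8 2-wide
#6 head=9: bne.BR i9 no-port BR/MEM
#7 head=10: st.MEM/add.ALU i10,i11 2-wide
#8 head=12: or.ALU i12 tail

ISSUED = 5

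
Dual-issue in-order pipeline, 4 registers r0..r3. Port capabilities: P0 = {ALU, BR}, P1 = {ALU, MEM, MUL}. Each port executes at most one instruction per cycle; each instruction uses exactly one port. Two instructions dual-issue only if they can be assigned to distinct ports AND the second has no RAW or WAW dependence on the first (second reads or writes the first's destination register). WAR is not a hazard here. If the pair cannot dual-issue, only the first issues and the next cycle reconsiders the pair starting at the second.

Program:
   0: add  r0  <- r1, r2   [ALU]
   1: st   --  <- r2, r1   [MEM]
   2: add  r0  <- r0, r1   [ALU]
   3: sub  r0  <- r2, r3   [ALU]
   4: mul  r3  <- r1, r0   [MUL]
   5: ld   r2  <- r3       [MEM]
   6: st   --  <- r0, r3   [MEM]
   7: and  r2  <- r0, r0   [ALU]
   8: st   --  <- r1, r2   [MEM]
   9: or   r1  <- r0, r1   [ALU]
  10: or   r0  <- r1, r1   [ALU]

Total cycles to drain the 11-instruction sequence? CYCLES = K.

t=0 i0&i1:add.ALU+st.MEM ; pair
t=1 i2:add.ALU ; WAW r0
t=2 i3:sub.ALU ; RAW r0
t=3 i4:mul.MUL ; no-port MUL/MEM
t=4 i5:ld.MEM ; no-port MEM/MEM
t=5 i6&i7:st.MEM+and.ALU ; pair
t=6 i8&i9:st.MEM+or.ALU ; pair
t=7 i10:or.ALU ; tail

CYCLES = 8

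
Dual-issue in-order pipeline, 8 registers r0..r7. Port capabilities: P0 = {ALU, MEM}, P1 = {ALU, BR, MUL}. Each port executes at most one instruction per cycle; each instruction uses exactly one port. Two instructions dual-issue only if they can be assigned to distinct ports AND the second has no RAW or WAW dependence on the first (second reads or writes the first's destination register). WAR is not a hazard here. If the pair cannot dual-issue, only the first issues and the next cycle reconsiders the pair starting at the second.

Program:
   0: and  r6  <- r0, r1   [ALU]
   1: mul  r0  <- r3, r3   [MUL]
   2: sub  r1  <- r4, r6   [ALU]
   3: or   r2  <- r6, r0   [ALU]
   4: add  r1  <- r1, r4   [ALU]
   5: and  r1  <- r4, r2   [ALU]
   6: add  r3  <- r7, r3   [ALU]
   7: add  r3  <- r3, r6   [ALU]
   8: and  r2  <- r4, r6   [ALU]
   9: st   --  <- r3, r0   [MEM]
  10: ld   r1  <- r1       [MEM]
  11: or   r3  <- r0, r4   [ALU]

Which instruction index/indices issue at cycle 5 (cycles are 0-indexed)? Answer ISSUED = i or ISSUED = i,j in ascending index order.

ISSUED = 9

t=0 i0&i1:and.ALU+mul.MUL ; pair
t=1 i2&i3:sub.ALU+or.ALU ; pair
t=2 i4:add.ALU ; WAW r1
t=3 i5&i6:and.ALU+add.ALU ; pair
t=4 i7&i8:add.ALU+and.ALU ; pair
t=5 i9:st.MEM ; no-port MEM/MEM
t=6 i10&i11:ld.MEM+or.ALU ; pair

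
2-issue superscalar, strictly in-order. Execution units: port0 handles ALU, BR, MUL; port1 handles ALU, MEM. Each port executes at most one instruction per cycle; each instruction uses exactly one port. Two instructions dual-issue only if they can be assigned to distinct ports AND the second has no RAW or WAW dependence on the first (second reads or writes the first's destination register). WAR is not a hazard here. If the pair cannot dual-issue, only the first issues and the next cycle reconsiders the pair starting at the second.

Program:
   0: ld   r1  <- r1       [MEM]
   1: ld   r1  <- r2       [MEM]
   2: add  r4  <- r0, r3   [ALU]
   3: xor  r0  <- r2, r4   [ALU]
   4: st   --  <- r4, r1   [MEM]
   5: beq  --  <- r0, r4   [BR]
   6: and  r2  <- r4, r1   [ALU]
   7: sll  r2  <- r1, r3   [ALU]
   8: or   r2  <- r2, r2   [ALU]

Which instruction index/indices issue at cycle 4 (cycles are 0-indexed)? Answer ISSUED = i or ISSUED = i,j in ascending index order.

  cy0 -> i0 (ld) no-port MEM/MEM
  cy1 -> i1+i2 (ld+add) pair
  cy2 -> i3+i4 (xor+st) pair
  cy3 -> i5+i6 (beq+and) pair
  cy4 -> i7 (sll) RAW+WAW r2
  cy5 -> i8 (or) tail

ISSUED = 7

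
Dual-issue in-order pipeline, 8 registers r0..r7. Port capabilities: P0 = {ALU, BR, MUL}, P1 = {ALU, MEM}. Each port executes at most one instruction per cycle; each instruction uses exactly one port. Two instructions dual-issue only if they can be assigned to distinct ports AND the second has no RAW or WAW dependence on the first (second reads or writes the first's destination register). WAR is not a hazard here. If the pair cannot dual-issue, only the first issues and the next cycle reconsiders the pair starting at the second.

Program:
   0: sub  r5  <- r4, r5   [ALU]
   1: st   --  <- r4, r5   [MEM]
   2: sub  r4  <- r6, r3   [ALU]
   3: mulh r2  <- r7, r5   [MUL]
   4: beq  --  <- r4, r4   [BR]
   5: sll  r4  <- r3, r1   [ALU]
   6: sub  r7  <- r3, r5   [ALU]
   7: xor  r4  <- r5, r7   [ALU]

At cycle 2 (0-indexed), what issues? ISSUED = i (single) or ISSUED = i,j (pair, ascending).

ISSUED = 3

  cy0 -> i0 (sub) RAW r5
  cy1 -> i1+i2 (st;sub) pair
  cy2 -> i3 (mulh) no-port MUL/BR
  cy3 -> i4+i5 (beq;sll) pair
  cy4 -> i6 (sub) RAW r7
  cy5 -> i7 (xor) tail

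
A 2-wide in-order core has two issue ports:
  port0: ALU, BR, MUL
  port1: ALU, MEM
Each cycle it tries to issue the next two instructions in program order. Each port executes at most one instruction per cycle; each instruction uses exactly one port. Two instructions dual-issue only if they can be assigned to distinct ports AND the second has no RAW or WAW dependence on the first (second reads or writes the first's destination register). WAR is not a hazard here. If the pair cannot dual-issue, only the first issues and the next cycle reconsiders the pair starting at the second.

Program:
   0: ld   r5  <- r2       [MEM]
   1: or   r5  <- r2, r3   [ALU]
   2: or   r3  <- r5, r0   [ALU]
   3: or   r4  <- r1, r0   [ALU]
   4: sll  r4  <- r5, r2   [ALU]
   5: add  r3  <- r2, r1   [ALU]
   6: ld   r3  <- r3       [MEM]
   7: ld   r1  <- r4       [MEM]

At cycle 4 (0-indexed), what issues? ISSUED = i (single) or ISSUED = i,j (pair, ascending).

ISSUED = 6

[0] i0  ld  -- WAW r5
[1] i1  or  -- RAW r5
[2] i2,i3  or+or  -- 2-wide
[3] i4,i5  sll+add  -- 2-wide
[4] i6  ld  -- no-port MEM/MEM
[5] i7  ld  -- tail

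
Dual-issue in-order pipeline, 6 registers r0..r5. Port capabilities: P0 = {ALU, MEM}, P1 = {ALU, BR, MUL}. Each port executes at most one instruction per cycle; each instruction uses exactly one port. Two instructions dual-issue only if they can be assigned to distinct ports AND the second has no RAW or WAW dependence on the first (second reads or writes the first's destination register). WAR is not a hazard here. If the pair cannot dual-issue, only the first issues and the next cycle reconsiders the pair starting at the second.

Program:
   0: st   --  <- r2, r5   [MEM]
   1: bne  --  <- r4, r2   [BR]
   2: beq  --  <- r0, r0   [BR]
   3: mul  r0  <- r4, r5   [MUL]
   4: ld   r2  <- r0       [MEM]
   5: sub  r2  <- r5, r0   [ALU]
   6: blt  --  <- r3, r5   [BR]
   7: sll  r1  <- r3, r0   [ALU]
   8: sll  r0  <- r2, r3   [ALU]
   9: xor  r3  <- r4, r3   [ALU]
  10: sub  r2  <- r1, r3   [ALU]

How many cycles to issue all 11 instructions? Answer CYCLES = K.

#0 head=0: st bne i0,i1 pair
#1 head=2: beq i2 no-port BR/MUL
#2 head=3: mul i3 RAW r0
#3 head=4: ld i4 WAW r2
#4 head=5: sub blt i5,i6 pair
#5 head=7: sll sll i7,i8 pair
#6 head=9: xor i9 RAW r3
#7 head=10: sub i10 tail

CYCLES = 8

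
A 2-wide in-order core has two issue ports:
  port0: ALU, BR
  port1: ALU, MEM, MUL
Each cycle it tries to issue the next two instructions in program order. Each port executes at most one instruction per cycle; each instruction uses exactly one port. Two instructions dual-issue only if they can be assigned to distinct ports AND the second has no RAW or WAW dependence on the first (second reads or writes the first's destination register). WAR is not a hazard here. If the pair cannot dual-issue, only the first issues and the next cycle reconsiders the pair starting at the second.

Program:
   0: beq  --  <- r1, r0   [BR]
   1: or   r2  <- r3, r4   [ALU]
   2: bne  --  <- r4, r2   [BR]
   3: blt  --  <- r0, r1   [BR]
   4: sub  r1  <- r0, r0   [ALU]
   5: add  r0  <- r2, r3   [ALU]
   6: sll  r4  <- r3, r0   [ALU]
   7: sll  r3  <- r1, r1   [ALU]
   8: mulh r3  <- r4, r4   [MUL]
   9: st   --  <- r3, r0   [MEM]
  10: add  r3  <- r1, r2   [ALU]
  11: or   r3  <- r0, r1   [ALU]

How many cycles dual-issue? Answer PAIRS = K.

0. beq.BR;or.ALU @i0,i1  | pair
1. bne.BR @i2  | no-port BR/BR
2. blt.BR;sub.ALU @i3,i4  | pair
3. add.ALU @i5  | RAW r0
4. sll.ALU;sll.ALU @i6,i7  | pair
5. mulh.MUL @i8  | no-port MUL/MEM
6. st.MEM;add.ALU @i9,i10  | pair
7. or.ALU @i11  | tail

PAIRS = 4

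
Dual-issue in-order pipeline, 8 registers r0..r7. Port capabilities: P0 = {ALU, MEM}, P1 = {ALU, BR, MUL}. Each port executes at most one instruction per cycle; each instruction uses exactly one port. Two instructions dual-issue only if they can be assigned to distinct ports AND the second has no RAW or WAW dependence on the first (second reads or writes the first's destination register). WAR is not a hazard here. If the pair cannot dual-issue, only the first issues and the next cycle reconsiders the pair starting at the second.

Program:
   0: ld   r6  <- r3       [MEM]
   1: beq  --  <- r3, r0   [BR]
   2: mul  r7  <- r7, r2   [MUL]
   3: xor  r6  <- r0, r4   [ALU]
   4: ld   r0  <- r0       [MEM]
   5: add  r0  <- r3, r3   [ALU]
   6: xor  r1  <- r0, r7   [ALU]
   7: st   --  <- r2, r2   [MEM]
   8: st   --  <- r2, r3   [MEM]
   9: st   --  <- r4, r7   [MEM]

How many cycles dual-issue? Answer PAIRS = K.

PAIRS = 3

  cy0 -> i0/i1 (ld;beq) dual
  cy1 -> i2/i3 (mul;xor) dual
  cy2 -> i4 (ld) WAW r0
  cy3 -> i5 (add) RAW r0
  cy4 -> i6/i7 (xor;st) dual
  cy5 -> i8 (st) no-port MEM/MEM
  cy6 -> i9 (st) tail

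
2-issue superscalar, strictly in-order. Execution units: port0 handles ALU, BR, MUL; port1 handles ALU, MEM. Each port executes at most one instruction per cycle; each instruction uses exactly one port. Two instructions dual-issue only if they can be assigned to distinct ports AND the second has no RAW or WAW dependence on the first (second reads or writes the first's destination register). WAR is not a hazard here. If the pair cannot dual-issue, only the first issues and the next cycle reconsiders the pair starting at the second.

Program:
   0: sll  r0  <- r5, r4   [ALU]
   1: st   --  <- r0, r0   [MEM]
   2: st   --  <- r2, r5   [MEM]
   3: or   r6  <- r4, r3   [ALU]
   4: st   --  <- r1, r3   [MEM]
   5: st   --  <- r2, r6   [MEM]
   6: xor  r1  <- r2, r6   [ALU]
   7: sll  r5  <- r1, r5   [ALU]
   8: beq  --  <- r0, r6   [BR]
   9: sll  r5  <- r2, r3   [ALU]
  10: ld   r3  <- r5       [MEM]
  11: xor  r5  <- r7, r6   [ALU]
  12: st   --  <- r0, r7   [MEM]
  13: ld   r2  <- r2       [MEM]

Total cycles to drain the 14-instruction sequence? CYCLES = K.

0. sll.ALU @i0  | RAW r0
1. st.MEM @i1  | no-port MEM/MEM
2. st.MEM or.ALU @i2+i3  | 2-wide
3. st.MEM @i4  | no-port MEM/MEM
4. st.MEM xor.ALU @i5+i6  | 2-wide
5. sll.ALU beq.BR @i7+i8  | 2-wide
6. sll.ALU @i9  | RAW r5
7. ld.MEM xor.ALU @i10+i11  | 2-wide
8. st.MEM @i12  | no-port MEM/MEM
9. ld.MEM @i13  | tail

CYCLES = 10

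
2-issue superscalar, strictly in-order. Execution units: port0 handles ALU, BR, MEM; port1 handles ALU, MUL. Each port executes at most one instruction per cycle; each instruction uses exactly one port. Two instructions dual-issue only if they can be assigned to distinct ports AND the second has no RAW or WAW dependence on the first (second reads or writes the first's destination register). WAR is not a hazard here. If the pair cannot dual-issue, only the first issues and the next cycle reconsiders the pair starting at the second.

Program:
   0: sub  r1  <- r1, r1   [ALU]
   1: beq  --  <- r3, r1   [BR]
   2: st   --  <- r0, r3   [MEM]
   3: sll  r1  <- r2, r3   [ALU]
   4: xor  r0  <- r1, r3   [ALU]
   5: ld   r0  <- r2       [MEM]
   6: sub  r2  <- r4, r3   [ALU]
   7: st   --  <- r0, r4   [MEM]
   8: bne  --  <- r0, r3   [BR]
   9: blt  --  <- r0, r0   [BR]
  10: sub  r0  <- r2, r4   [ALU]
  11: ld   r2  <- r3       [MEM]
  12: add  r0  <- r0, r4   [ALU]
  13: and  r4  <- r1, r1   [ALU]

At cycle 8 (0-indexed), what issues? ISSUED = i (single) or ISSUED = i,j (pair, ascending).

ISSUED = 11,12

0. sub.ALU @i0  | RAW r1
1. beq.BR @i1  | no-port BR/MEM
2. st.MEM+sll.ALU @i2+i3  | 2-wide
3. xor.ALU @i4  | WAW r0
4. ld.MEM+sub.ALU @i5+i6  | 2-wide
5. st.MEM @i7  | no-port MEM/BR
6. bne.BR @i8  | no-port BR/BR
7. blt.BR+sub.ALU @i9+i10  | 2-wide
8. ld.MEM+add.ALU @i11+i12  | 2-wide
9. and.ALU @i13  | tail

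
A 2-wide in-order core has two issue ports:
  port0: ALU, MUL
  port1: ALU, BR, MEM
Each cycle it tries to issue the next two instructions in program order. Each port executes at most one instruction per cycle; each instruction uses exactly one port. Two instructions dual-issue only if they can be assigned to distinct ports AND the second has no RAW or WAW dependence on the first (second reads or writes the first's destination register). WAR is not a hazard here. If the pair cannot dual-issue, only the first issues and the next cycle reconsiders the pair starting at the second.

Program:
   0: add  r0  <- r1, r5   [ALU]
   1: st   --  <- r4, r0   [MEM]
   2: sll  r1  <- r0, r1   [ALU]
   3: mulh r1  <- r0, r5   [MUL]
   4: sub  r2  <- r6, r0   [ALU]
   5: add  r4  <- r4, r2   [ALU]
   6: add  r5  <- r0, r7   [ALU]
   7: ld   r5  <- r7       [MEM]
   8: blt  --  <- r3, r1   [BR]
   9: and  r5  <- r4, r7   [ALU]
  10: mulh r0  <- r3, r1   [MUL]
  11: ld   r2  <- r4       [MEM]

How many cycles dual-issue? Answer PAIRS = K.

c0: i0 add.ALU  RAW r0
c1: i1/i2 st.MEM+sll.ALU  2-wide
c2: i3/i4 mulh.MUL+sub.ALU  2-wide
c3: i5/i6 add.ALU+add.ALU  2-wide
c4: i7 ld.MEM  no-port MEM/BR
c5: i8/i9 blt.BR+and.ALU  2-wide
c6: i10/i11 mulh.MUL+ld.MEM  2-wide

PAIRS = 5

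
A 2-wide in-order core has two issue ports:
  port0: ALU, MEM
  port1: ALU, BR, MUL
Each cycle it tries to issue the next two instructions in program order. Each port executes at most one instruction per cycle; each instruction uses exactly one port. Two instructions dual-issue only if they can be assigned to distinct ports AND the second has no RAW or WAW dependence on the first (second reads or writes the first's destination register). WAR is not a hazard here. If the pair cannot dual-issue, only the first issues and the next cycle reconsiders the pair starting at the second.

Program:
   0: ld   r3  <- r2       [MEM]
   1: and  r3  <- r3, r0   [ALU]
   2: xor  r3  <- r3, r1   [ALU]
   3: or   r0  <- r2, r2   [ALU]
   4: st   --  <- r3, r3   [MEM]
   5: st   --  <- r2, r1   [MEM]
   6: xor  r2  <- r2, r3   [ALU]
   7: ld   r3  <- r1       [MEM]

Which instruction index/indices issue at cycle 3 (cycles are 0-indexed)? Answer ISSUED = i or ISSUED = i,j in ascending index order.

t=0 i0:ld ; RAW+WAW r3
t=1 i1:and ; RAW+WAW r3
t=2 i2/i3:xor or ; dual
t=3 i4:st ; no-port MEM/MEM
t=4 i5/i6:st xor ; dual
t=5 i7:ld ; tail

ISSUED = 4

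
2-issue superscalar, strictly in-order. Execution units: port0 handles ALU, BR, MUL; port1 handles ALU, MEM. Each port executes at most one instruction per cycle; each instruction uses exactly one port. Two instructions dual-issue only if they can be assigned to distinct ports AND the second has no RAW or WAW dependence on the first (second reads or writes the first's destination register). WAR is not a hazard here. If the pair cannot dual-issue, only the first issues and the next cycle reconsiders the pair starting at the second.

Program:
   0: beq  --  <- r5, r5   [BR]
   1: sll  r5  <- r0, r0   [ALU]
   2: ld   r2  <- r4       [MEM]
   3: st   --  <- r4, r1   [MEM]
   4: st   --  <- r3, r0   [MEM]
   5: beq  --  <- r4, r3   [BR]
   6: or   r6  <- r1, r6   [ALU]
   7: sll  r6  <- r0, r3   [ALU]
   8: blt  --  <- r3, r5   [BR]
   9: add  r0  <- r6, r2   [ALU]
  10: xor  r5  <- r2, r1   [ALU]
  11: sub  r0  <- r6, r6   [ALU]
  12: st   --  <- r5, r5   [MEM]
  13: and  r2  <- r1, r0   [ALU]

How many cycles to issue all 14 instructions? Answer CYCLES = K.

t=0 i0&i1:beq/sll ; 2-wide
t=1 i2:ld ; no-port MEM/MEM
t=2 i3:st ; no-port MEM/MEM
t=3 i4&i5:st/beq ; 2-wide
t=4 i6:or ; WAW r6
t=5 i7&i8:sll/blt ; 2-wide
t=6 i9&i10:add/xor ; 2-wide
t=7 i11&i12:sub/st ; 2-wide
t=8 i13:and ; tail

CYCLES = 9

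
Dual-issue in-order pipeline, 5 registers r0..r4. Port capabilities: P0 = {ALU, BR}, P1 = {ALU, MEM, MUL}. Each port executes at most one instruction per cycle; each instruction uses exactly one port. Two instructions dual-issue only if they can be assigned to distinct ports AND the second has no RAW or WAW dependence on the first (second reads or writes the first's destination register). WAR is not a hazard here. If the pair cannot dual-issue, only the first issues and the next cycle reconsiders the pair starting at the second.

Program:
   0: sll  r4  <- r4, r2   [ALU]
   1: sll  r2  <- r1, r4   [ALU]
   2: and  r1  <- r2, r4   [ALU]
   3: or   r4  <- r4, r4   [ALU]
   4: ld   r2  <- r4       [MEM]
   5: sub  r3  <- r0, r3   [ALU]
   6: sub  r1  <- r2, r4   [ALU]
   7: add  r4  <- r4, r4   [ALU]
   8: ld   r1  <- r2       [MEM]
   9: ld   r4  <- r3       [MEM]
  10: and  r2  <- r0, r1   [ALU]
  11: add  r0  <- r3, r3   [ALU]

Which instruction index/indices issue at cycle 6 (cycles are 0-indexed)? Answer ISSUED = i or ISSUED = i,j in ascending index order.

ISSUED = 9,10

[0] i0  sll  -- RAW r4
[1] i1  sll  -- RAW r2
[2] i2,i3  and;or  -- pair
[3] i4,i5  ld;sub  -- pair
[4] i6,i7  sub;add  -- pair
[5] i8  ld  -- no-port MEM/MEM
[6] i9,i10  ld;and  -- pair
[7] i11  add  -- tail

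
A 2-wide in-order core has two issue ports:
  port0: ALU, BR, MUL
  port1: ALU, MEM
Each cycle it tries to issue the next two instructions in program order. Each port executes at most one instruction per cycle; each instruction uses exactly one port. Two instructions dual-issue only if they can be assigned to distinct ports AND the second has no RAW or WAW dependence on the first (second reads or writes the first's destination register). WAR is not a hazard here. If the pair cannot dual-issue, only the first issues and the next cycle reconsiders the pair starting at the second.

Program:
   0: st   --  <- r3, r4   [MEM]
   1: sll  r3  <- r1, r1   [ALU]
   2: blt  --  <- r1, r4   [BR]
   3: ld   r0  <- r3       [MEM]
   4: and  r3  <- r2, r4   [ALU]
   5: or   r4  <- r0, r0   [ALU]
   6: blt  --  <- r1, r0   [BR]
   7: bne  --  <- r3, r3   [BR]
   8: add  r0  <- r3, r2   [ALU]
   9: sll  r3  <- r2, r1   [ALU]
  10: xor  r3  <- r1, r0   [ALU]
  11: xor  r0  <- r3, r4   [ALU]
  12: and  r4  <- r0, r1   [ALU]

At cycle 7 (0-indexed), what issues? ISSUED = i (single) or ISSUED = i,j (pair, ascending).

ISSUED = 11

t=0 i0&i1:st.MEM sll.ALU ; pair
t=1 i2&i3:blt.BR ld.MEM ; pair
t=2 i4&i5:and.ALU or.ALU ; pair
t=3 i6:blt.BR ; no-port BR/BR
t=4 i7&i8:bne.BR add.ALU ; pair
t=5 i9:sll.ALU ; WAW r3
t=6 i10:xor.ALU ; RAW r3
t=7 i11:xor.ALU ; RAW r0
t=8 i12:and.ALU ; tail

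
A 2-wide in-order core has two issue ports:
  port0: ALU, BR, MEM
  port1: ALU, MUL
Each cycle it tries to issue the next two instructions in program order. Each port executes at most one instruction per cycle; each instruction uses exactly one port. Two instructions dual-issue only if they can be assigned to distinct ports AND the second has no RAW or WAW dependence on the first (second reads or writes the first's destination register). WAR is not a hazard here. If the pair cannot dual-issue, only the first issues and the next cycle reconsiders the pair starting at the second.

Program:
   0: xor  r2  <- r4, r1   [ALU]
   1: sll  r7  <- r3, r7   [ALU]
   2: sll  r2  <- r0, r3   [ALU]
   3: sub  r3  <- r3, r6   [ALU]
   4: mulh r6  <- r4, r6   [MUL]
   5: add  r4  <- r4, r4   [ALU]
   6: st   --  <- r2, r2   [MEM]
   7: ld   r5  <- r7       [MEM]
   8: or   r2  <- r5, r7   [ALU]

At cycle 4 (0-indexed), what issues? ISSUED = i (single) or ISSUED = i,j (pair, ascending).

  cy0 -> i0&i1 (xor+sll) 2-wide
  cy1 -> i2&i3 (sll+sub) 2-wide
  cy2 -> i4&i5 (mulh+add) 2-wide
  cy3 -> i6 (st) no-port MEM/MEM
  cy4 -> i7 (ld) RAW r5
  cy5 -> i8 (or) tail

ISSUED = 7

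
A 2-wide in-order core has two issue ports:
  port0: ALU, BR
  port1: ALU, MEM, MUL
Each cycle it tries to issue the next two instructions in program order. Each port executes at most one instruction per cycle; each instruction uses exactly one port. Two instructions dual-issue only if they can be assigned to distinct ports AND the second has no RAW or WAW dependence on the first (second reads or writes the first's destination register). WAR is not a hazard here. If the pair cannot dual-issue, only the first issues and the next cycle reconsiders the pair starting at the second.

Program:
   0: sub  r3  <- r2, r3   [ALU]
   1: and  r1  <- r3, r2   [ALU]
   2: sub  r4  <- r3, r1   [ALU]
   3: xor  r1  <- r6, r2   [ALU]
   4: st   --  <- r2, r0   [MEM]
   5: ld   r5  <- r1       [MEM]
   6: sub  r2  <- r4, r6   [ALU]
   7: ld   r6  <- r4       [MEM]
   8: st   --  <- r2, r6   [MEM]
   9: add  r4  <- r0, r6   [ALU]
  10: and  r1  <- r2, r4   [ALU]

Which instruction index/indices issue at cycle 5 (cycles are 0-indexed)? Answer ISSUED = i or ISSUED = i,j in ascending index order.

ISSUED = 7

c0: i0 sub.ALU  RAW r3
c1: i1 and.ALU  RAW r1
c2: i2+i3 sub.ALU xor.ALU  pair
c3: i4 st.MEM  no-port MEM/MEM
c4: i5+i6 ld.MEM sub.ALU  pair
c5: i7 ld.MEM  no-port MEM/MEM
c6: i8+i9 st.MEM add.ALU  pair
c7: i10 and.ALU  tail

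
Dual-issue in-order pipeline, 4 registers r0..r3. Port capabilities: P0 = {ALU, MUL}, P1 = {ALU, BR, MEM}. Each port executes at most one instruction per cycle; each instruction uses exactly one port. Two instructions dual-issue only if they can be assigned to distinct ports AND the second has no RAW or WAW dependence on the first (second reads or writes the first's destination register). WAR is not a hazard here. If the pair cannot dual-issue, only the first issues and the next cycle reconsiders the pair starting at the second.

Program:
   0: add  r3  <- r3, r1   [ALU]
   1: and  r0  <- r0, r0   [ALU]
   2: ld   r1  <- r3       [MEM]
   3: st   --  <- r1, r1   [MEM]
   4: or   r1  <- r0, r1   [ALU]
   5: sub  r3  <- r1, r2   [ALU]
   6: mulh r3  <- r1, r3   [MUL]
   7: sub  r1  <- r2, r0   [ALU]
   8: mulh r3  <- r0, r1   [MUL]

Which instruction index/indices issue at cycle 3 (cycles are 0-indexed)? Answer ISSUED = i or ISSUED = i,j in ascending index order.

0. add;and @i0&i1  | dual
1. ld @i2  | no-port MEM/MEM
2. st;or @i3&i4  | dual
3. sub @i5  | RAW+WAW r3
4. mulh;sub @i6&i7  | dual
5. mulh @i8  | tail

ISSUED = 5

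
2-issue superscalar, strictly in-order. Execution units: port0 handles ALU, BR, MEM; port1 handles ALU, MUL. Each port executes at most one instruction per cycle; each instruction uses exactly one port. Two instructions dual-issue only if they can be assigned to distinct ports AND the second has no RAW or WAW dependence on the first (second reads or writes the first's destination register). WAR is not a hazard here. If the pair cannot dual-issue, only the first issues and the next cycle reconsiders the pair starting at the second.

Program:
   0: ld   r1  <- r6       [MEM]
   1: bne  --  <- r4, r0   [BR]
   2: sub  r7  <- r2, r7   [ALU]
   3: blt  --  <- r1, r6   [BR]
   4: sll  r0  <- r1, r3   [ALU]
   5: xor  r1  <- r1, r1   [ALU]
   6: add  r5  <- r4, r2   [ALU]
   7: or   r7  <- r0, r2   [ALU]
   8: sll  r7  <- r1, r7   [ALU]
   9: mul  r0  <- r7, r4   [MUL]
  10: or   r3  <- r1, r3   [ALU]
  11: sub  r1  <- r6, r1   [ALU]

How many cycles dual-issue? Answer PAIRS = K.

t=0 i0:ld.MEM ; no-port MEM/BR
t=1 i1&i2:bne.BR+sub.ALU ; pair
t=2 i3&i4:blt.BR+sll.ALU ; pair
t=3 i5&i6:xor.ALU+add.ALU ; pair
t=4 i7:or.ALU ; RAW+WAW r7
t=5 i8:sll.ALU ; RAW r7
t=6 i9&i10:mul.MUL+or.ALU ; pair
t=7 i11:sub.ALU ; tail

PAIRS = 4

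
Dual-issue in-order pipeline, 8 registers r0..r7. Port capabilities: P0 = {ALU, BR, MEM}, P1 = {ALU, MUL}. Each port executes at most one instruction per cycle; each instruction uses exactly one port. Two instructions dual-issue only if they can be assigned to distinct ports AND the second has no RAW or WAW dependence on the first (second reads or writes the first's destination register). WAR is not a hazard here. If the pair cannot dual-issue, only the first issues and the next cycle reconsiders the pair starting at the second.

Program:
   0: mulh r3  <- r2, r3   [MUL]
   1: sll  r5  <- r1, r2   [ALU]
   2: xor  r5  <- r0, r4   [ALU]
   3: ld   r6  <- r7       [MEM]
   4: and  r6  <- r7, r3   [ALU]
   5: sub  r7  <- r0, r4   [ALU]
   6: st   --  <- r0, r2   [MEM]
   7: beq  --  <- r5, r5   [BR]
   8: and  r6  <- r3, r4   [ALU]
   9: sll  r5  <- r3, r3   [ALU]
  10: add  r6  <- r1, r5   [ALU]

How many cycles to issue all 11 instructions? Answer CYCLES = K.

CYCLES = 7

  cy0 -> i0,i1 (mulh sll) dual
  cy1 -> i2,i3 (xor ld) dual
  cy2 -> i4,i5 (and sub) dual
  cy3 -> i6 (st) no-port MEM/BR
  cy4 -> i7,i8 (beq and) dual
  cy5 -> i9 (sll) RAW r5
  cy6 -> i10 (add) tail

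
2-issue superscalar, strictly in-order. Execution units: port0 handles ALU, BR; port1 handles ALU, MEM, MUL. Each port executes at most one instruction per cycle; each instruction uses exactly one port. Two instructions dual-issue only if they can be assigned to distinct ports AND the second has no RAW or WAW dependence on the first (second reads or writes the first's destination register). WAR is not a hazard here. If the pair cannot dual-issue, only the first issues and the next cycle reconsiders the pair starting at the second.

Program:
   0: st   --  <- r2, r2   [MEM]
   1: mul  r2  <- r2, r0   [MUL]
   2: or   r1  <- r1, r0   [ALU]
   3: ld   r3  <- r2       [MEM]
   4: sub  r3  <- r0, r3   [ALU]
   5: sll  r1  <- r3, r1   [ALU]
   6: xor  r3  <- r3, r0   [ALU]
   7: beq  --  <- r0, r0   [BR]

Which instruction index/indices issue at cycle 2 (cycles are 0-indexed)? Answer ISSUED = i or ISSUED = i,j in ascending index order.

ISSUED = 3

c0: i0 st.MEM  no-port MEM/MUL
c1: i1&i2 mul.MUL;or.ALU  dual
c2: i3 ld.MEM  RAW+WAW r3
c3: i4 sub.ALU  RAW r3
c4: i5&i6 sll.ALU;xor.ALU  dual
c5: i7 beq.BR  tail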